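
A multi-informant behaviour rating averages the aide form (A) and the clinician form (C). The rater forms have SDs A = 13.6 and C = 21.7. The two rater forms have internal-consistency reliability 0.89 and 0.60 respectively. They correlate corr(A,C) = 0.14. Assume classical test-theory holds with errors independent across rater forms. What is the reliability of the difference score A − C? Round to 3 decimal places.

0.636

Var(A−C) = 13.6² + 21.7² − 2·13.6·21.7·0.14 = 655.85 − 82.6336 = 573.216.
Because errors are independent across components, Cov(Tᵢ,Tⱼ) = Cov(Xᵢ,Xⱼ); the off-diagonal part of the true-score variance is the same as above.
True-score variance = [13.6²·0.89 + 21.7²·0.60] − 82.6336 = 447.148 − 82.6336 = 364.515.
Reliability = 364.515 / 573.216 = 0.636.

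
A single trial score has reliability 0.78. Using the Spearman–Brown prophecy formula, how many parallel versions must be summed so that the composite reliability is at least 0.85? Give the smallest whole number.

k ≥ ρ*(1−ρ₁)/(ρ₁(1−ρ*)) = 0.85·0.22 / (0.78·0.15) = 1.598.
Smallest integer k = 2.

2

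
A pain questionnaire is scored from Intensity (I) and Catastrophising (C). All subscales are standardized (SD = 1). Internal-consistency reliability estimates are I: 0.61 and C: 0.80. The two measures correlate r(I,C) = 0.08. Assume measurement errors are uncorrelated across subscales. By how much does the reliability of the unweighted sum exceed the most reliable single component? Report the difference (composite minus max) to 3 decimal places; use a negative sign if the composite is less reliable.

-0.073

Var(sum) = 2 + 0.16 = 2.16; true-score variance = 1.41 + 0.16 = 1.57; composite reliability = 0.7269.
Max component reliability = 0.8000.
Difference = 0.7269 − 0.8000 = -0.073.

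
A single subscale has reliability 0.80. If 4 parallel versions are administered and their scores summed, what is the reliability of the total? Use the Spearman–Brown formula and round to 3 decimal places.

ρ_k = kρ / (1 + (k−1)ρ) = 4·0.80 / (1 + 3·0.80) = 3.200 / 3.400 = 0.941.

0.941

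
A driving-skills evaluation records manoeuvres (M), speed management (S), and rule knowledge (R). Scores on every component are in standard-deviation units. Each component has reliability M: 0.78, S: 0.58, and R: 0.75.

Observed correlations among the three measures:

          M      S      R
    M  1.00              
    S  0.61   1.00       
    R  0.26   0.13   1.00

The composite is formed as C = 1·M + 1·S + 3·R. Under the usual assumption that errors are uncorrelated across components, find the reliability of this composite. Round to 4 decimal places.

Var(C) = 1 + 1 + 3² + 2·[0.61 + 3·0.26 + 3·0.13] = 11 + 3.56 = 14.56.
Under uncorrelated errors the observed covariances equal the true-score covariances, so only the own-variance terms attenuate.
True-score variance = [0.78 + 0.58 + 3²·0.75] + 3.56 = 8.11 + 3.56 = 11.67.
Reliability = 11.67 / 14.56 = 0.8015.

0.8015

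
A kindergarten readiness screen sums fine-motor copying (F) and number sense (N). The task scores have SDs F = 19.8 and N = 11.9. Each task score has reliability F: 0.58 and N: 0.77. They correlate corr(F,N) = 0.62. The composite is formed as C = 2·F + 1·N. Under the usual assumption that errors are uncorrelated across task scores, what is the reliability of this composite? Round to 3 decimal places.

Var(C) = 2²·19.8² + 11.9² + 2·[2·19.8·11.9·0.62] = 1709.77 + 584.338 = 2294.11.
Because errors are independent across components, Cov(Tᵢ,Tⱼ) = Cov(Xᵢ,Xⱼ); the off-diagonal part of the true-score variance is the same as above.
True-score variance = [2²·19.8²·0.58 + 11.9²·0.77] + 584.338 = 1018.57 + 584.338 = 1602.91.
Reliability = 1602.91 / 2294.11 = 0.699.

0.699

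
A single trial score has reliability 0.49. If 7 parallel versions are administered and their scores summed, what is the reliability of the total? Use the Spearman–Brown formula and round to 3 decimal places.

0.871

ρ_k = kρ / (1 + (k−1)ρ) = 7·0.49 / (1 + 6·0.49) = 3.430 / 3.940 = 0.871.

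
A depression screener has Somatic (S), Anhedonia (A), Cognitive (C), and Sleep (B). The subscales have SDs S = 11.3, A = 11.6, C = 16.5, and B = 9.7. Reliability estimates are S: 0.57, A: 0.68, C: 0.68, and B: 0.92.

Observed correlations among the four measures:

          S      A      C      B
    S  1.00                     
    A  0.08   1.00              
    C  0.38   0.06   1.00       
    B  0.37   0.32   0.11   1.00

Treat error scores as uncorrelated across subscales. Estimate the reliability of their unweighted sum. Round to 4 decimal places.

Var(S+A+C+B) = 11.3² + 11.6² + 16.5² + 9.7² + 2·[11.3·11.6·0.08 + 11.3·16.5·0.38 + 11.3·9.7·0.37 + 11.6·16.5·0.06 + 11.6·9.7·0.32 + 16.5·9.7·0.11] = 628.59 + 373.978 = 1002.57.
Under uncorrelated errors the observed covariances equal the true-score covariances, so only the own-variance terms attenuate.
True-score variance = [11.3²·0.57 + 11.6²·0.68 + 16.5²·0.68 + 9.7²·0.92] + 373.978 = 435.977 + 373.978 = 809.955.
Reliability = 809.955 / 1002.57 = 0.8079.

0.8079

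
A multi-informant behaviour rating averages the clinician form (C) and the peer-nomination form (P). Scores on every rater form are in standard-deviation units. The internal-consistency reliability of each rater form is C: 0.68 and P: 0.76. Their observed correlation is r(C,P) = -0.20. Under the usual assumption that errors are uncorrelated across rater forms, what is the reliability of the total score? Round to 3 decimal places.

0.650

Var(C+P) = 2 + 2·[(-0.20)] = 2 − 0.4 = 1.6.
Because errors are independent across components, Cov(Tᵢ,Tⱼ) = Cov(Xᵢ,Xⱼ); the off-diagonal part of the true-score variance is the same as above.
True-score variance = [0.68 + 0.76] − 0.4 = 1.44 − 0.4 = 1.04.
Reliability = 1.04 / 1.6 = 0.650.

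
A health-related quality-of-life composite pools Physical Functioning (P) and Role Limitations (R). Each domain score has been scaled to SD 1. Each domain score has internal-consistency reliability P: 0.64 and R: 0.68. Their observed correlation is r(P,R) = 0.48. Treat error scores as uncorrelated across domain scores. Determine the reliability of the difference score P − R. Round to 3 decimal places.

0.346

Var(P−R) = 1 + 1 − 2·0.48 = 2 − 0.96 = 1.04.
Because errors are independent across components, Cov(Tᵢ,Tⱼ) = Cov(Xᵢ,Xⱼ); the off-diagonal part of the true-score variance is the same as above.
True-score variance = [0.64 + 0.68] − 0.96 = 1.32 − 0.96 = 0.36.
Reliability = 0.36 / 1.04 = 0.346.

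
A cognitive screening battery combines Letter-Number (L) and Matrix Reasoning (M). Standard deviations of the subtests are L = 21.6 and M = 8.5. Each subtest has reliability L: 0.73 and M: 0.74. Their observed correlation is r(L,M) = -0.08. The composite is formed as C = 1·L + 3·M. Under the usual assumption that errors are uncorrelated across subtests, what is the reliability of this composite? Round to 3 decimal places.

Var(C) = 21.6² + 3²·8.5² + 2·[3·21.6·8.5·(-0.08)] = 1116.81 − 88.128 = 1028.68.
Because errors are independent across components, Cov(Tᵢ,Tⱼ) = Cov(Xᵢ,Xⱼ); the off-diagonal part of the true-score variance is the same as above.
True-score variance = [21.6²·0.73 + 3²·8.5²·0.74] − 88.128 = 821.774 − 88.128 = 733.646.
Reliability = 733.646 / 1028.68 = 0.713.

0.713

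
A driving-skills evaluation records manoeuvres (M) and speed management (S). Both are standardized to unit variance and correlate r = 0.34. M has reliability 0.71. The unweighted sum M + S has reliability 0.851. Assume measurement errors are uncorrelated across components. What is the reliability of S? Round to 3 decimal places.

Var(M+S) = 2 + 2·0.34 = 2.680.
True-score variance = ρ_M + ρ_S + 2·0.34, so 0.851 = (0.71 + ρ_S + 0.68) / 2.680.
ρ_S = 0.851·2.680 − 0.71 − 0.68 = 0.891.

0.891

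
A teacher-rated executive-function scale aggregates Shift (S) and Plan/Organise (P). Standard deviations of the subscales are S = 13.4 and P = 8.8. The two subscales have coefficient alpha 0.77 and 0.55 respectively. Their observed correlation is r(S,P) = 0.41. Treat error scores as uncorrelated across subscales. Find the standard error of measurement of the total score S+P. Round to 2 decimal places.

Var(total) = 257 + 96.6944 = 353.694.
True-score variance = 180.853 + 96.6944 = 277.548, so reliability = 0.7847.
Error variance = 353.694 − 277.548 = 76.1468; SEM = √76.1468 = 8.73.

8.73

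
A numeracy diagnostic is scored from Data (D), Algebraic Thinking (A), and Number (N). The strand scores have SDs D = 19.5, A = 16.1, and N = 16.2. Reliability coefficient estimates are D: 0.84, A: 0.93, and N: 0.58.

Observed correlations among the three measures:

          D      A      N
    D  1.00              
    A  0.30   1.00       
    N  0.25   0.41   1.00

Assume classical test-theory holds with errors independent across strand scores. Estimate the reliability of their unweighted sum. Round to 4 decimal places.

0.8706

Var(D+A+N) = 19.5² + 16.1² + 16.2² + 2·[19.5·16.1·0.30 + 19.5·16.2·0.25 + 16.1·16.2·0.41] = 901.9 + 560.192 = 1462.09.
With uncorrelated errors the cross-covariances are all true-score covariance, so they carry over unchanged; only the diagonal terms shrink to ρᵢσᵢ².
True-score variance = [19.5²·0.84 + 16.1²·0.93 + 16.2²·0.58] + 560.192 = 712.69 + 560.192 = 1272.88.
Reliability = 1272.88 / 1462.09 = 0.8706.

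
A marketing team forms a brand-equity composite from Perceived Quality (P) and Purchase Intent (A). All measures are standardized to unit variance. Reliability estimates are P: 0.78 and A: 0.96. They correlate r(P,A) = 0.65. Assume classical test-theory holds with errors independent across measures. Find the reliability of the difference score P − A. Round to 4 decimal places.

Var(P−A) = 1 + 1 − 2·0.65 = 2 − 1.3 = 0.7.
Under uncorrelated errors the observed covariances equal the true-score covariances, so only the own-variance terms attenuate.
True-score variance = [0.78 + 0.96] − 1.3 = 1.74 − 1.3 = 0.44.
Reliability = 0.44 / 0.7 = 0.6286.

0.6286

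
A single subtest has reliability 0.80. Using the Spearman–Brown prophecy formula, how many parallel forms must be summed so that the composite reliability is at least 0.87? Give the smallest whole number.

2

k ≥ ρ*(1−ρ₁)/(ρ₁(1−ρ*)) = 0.87·0.20 / (0.80·0.13) = 1.673.
Smallest integer k = 2.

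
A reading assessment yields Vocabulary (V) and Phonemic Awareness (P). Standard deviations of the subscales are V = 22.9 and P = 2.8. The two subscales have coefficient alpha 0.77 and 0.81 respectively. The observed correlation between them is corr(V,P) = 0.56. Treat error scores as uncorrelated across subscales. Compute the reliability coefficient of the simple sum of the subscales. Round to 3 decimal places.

Var(V+P) = 22.9² + 2.8² + 2·[22.9·2.8·0.56] = 532.25 + 71.8144 = 604.064.
Because errors are independent across components, Cov(Tᵢ,Tⱼ) = Cov(Xᵢ,Xⱼ); the off-diagonal part of the true-score variance is the same as above.
True-score variance = [22.9²·0.77 + 2.8²·0.81] + 71.8144 = 410.146 + 71.8144 = 481.96.
Reliability = 481.96 / 604.064 = 0.798.

0.798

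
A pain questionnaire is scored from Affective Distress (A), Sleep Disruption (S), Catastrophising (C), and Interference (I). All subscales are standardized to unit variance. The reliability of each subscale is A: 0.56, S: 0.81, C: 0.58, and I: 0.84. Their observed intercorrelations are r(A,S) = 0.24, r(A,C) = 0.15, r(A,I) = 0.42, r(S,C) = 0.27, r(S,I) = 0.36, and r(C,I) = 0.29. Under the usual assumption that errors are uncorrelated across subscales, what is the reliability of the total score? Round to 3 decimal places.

0.838

Var(A+S+C+I) = 4 + 2·[0.24 + 0.15 + 0.42 + 0.27 + 0.36 + 0.29] = 4 + 3.46 = 7.46.
With uncorrelated errors the cross-covariances are all true-score covariance, so they carry over unchanged; only the diagonal terms shrink to ρᵢσᵢ².
True-score variance = [0.56 + 0.81 + 0.58 + 0.84] + 3.46 = 2.79 + 3.46 = 6.25.
Reliability = 6.25 / 7.46 = 0.838.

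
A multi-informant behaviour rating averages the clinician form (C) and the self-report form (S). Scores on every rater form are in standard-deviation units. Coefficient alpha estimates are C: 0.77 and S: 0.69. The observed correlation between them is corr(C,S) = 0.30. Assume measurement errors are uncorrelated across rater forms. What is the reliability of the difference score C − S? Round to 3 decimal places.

0.614

Var(C−S) = 1 + 1 − 2·0.30 = 2 − 0.6 = 1.4.
Because errors are independent across components, Cov(Tᵢ,Tⱼ) = Cov(Xᵢ,Xⱼ); the off-diagonal part of the true-score variance is the same as above.
True-score variance = [0.77 + 0.69] − 0.6 = 1.46 − 0.6 = 0.86.
Reliability = 0.86 / 1.4 = 0.614.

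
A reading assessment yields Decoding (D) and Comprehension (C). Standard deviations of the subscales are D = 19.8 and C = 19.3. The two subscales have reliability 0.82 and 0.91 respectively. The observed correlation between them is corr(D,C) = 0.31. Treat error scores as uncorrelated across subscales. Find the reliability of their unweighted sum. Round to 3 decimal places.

Var(D+C) = 19.8² + 19.3² + 2·[19.8·19.3·0.31] = 764.53 + 236.927 = 1001.46.
With uncorrelated errors the cross-covariances are all true-score covariance, so they carry over unchanged; only the diagonal terms shrink to ρᵢσᵢ².
True-score variance = [19.8²·0.82 + 19.3²·0.91] + 236.927 = 660.439 + 236.927 = 897.366.
Reliability = 897.366 / 1001.46 = 0.896.

0.896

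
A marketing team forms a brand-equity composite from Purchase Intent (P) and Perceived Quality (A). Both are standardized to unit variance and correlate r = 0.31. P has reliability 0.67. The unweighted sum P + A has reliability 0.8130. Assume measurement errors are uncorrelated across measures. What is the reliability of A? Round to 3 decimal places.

0.840

Var(P+A) = 2 + 2·0.31 = 2.620.
True-score variance = ρ_P + ρ_A + 2·0.31, so 0.8130 = (0.67 + ρ_A + 0.62) / 2.620.
ρ_A = 0.8130·2.620 − 0.67 − 0.62 = 0.840.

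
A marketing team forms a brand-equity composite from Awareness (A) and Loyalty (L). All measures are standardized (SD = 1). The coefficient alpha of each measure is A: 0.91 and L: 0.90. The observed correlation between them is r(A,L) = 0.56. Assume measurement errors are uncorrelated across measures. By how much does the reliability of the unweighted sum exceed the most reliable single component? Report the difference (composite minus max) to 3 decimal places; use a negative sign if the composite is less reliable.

Var(sum) = 2 + 1.12 = 3.12; true-score variance = 1.81 + 1.12 = 2.93; composite reliability = 0.9391.
Max component reliability = 0.9100.
Difference = 0.9391 − 0.9100 = 0.029.

0.029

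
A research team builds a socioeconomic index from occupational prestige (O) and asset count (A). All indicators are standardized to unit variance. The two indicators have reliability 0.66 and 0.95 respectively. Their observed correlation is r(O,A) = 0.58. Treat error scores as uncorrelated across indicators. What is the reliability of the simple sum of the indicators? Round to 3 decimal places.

0.877

Var(O+A) = 2 + 2·[0.58] = 2 + 1.16 = 3.16.
With uncorrelated errors the cross-covariances are all true-score covariance, so they carry over unchanged; only the diagonal terms shrink to ρᵢσᵢ².
True-score variance = [0.66 + 0.95] + 1.16 = 1.61 + 1.16 = 2.77.
Reliability = 2.77 / 3.16 = 0.877.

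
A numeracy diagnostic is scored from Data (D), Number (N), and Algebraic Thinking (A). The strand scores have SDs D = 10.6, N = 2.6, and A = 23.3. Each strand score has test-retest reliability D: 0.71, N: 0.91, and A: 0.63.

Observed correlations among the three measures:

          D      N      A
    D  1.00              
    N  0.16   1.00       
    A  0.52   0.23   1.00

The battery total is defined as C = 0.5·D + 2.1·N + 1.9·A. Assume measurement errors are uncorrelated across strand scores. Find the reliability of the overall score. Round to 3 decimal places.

0.691

Var(C) = 0.5²·10.6² + 2.1²·2.6² + 1.9²·23.3² + 2·[1.05·10.6·2.6·0.16 + 0.95·10.6·23.3·0.52 + 3.99·2.6·23.3·0.23] = 2017.73 + 364.465 = 2382.2.
Under uncorrelated errors the observed covariances equal the true-score covariances, so only the own-variance terms attenuate.
True-score variance = [0.5²·10.6²·0.71 + 2.1²·2.6²·0.91 + 1.9²·23.3²·0.63] + 364.465 = 1281.77 + 364.465 = 1646.23.
Reliability = 1646.23 / 2382.2 = 0.691.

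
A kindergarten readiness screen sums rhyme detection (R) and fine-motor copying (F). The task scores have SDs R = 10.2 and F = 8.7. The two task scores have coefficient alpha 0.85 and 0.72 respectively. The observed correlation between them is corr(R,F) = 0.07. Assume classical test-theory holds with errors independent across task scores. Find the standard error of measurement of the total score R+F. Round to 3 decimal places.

6.066

Var(total) = 179.73 + 12.4236 = 192.154.
True-score variance = 142.931 + 12.4236 = 155.354, so reliability = 0.8085.
Error variance = 192.154 − 155.354 = 36.7992; SEM = √36.7992 = 6.066.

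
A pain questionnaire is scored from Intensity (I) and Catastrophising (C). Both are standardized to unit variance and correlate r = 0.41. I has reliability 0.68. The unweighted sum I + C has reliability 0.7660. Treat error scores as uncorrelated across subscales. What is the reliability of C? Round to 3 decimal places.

0.660

Var(I+C) = 2 + 2·0.41 = 2.820.
True-score variance = ρ_I + ρ_C + 2·0.41, so 0.7660 = (0.68 + ρ_C + 0.82) / 2.820.
ρ_C = 0.7660·2.820 − 0.68 − 0.82 = 0.660.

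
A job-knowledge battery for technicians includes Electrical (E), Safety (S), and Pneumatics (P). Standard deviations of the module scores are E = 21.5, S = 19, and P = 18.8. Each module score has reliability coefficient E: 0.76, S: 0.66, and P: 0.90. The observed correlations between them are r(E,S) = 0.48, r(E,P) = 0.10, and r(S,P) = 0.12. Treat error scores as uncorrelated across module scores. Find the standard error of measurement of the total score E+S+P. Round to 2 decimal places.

16.40

Var(total) = 1176.69 + 558.728 = 1735.42.
True-score variance = 907.666 + 558.728 = 1466.39, so reliability = 0.8450.
Error variance = 1735.42 − 1466.39 = 269.024; SEM = √269.024 = 16.40.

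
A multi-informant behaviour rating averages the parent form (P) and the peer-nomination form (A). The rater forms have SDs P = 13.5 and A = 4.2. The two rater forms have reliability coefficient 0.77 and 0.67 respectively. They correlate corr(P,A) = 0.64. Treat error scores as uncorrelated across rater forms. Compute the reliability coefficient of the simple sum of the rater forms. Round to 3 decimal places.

0.825

Var(P+A) = 13.5² + 4.2² + 2·[13.5·4.2·0.64] = 199.89 + 72.576 = 272.466.
With uncorrelated errors the cross-covariances are all true-score covariance, so they carry over unchanged; only the diagonal terms shrink to ρᵢσᵢ².
True-score variance = [13.5²·0.77 + 4.2²·0.67] + 72.576 = 152.151 + 72.576 = 224.727.
Reliability = 224.727 / 272.466 = 0.825.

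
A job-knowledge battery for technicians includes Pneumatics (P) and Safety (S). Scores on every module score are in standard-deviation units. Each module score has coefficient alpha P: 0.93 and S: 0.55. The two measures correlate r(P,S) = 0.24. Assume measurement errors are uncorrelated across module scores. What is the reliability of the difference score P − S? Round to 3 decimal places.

Var(P−S) = 1 + 1 − 2·0.24 = 2 − 0.48 = 1.52.
With uncorrelated errors the cross-covariances are all true-score covariance, so they carry over unchanged; only the diagonal terms shrink to ρᵢσᵢ².
True-score variance = [0.93 + 0.55] − 0.48 = 1.48 − 0.48 = 1.
Reliability = 1 / 1.52 = 0.658.

0.658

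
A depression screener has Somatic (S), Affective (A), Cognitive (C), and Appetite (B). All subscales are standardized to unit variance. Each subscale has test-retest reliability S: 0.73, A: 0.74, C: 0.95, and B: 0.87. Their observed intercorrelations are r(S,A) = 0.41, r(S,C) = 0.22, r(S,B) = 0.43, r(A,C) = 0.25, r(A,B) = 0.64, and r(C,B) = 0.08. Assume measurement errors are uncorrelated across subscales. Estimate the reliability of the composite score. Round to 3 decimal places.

0.912

Var(S+A+C+B) = 4 + 2·[0.41 + 0.22 + 0.43 + 0.25 + 0.64 + 0.08] = 4 + 4.06 = 8.06.
With uncorrelated errors the cross-covariances are all true-score covariance, so they carry over unchanged; only the diagonal terms shrink to ρᵢσᵢ².
True-score variance = [0.73 + 0.74 + 0.95 + 0.87] + 4.06 = 3.29 + 4.06 = 7.35.
Reliability = 7.35 / 8.06 = 0.912.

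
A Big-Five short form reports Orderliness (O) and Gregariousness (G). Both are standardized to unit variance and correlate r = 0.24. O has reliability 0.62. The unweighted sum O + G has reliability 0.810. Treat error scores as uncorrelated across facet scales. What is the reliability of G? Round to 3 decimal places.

0.909

Var(O+G) = 2 + 2·0.24 = 2.480.
True-score variance = ρ_O + ρ_G + 2·0.24, so 0.810 = (0.62 + ρ_G + 0.48) / 2.480.
ρ_G = 0.810·2.480 − 0.62 − 0.48 = 0.909.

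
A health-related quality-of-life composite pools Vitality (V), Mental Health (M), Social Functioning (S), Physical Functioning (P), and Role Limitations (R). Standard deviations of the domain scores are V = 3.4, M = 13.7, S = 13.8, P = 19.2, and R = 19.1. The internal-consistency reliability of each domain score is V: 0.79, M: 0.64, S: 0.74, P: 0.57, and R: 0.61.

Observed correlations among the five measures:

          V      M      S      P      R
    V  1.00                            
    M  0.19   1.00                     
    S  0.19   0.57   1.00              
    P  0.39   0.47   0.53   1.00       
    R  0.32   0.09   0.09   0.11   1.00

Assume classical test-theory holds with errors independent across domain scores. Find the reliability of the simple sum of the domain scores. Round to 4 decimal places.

Var(V+M+S+P+R) = 3.4² + 13.7² + 13.8² + 19.2² + 19.1² + 2·[3.4·13.7·0.19 + 3.4·13.8·0.19 + 3.4·19.2·0.39 + 3.4·19.1·0.32 + 13.7·13.8·0.57 + 13.7·19.2·0.47 + 13.7·19.1·0.09 + 13.8·19.2·0.53 + 13.8·19.1·0.09 + 19.2·19.1·0.11] = 1123.14 + 1046.88 = 2170.02.
Under uncorrelated errors the observed covariances equal the true-score covariances, so only the own-variance terms attenuate.
True-score variance = [3.4²·0.79 + 13.7²·0.64 + 13.8²·0.74 + 19.2²·0.57 + 19.1²·0.61] + 1046.88 = 702.838 + 1046.88 = 1749.72.
Reliability = 1749.72 / 2170.02 = 0.8063.

0.8063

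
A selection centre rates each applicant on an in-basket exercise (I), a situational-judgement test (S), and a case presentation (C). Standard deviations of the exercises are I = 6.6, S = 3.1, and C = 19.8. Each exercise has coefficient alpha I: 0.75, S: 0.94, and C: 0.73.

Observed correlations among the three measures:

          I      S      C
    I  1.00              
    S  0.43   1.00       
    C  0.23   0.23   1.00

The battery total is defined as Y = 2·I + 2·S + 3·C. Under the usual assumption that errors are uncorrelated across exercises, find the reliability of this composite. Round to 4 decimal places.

Var(Y) = 2²·6.6² + 2²·3.1² + 3²·19.8² + 2·[4·6.6·3.1·0.43 + 6·6.6·19.8·0.23 + 6·3.1·19.8·0.23] = 3741.04 + 600.468 = 4341.51.
With uncorrelated errors the cross-covariances are all true-score covariance, so they carry over unchanged; only the diagonal terms shrink to ρᵢσᵢ².
True-score variance = [2²·6.6²·0.75 + 2²·3.1²·0.94 + 3²·19.8²·0.73] + 600.468 = 2742.52 + 600.468 = 3342.98.
Reliability = 3342.98 / 4341.51 = 0.7700.

0.7700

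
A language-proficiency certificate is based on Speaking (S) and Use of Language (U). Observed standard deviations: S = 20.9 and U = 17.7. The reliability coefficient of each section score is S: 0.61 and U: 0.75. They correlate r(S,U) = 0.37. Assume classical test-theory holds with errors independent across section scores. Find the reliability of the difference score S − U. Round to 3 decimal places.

Var(S−U) = 20.9² + 17.7² − 2·20.9·17.7·0.37 = 750.1 − 273.748 = 476.352.
With uncorrelated errors the cross-covariances are all true-score covariance, so they carry over unchanged; only the diagonal terms shrink to ρᵢσᵢ².
True-score variance = [20.9²·0.61 + 17.7²·0.75] − 273.748 = 501.422 − 273.748 = 227.673.
Reliability = 227.673 / 476.352 = 0.478.

0.478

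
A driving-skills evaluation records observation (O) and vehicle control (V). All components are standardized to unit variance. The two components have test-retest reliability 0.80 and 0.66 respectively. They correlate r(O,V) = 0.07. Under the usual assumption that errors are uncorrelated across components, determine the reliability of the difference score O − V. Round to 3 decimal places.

Var(O−V) = 1 + 1 − 2·0.07 = 2 − 0.14 = 1.86.
Under uncorrelated errors the observed covariances equal the true-score covariances, so only the own-variance terms attenuate.
True-score variance = [0.80 + 0.66] − 0.14 = 1.46 − 0.14 = 1.32.
Reliability = 1.32 / 1.86 = 0.710.

0.710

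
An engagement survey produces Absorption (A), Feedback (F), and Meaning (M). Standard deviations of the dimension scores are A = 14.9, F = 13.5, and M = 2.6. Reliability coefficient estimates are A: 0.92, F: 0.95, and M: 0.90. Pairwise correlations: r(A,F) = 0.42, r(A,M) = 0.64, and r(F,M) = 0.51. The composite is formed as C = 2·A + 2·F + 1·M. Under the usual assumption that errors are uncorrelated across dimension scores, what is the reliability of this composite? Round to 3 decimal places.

Var(C) = 2²·14.9² + 2²·13.5² + 2.6² + 2·[4·14.9·13.5·0.42 + 2·14.9·2.6·0.64 + 2·13.5·2.6·0.51] = 1623.8 + 846.642 = 2470.44.
With uncorrelated errors the cross-covariances are all true-score covariance, so they carry over unchanged; only the diagonal terms shrink to ρᵢσᵢ².
True-score variance = [2²·14.9²·0.92 + 2²·13.5²·0.95 + 2.6²·0.90] + 846.642 = 1515.63 + 846.642 = 2362.27.
Reliability = 2362.27 / 2470.44 = 0.956.

0.956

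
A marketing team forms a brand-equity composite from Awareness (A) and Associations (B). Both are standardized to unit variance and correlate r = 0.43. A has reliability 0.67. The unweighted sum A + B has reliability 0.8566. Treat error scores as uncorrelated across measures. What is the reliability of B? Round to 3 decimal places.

Var(A+B) = 2 + 2·0.43 = 2.860.
True-score variance = ρ_A + ρ_B + 2·0.43, so 0.8566 = (0.67 + ρ_B + 0.86) / 2.860.
ρ_B = 0.8566·2.860 − 0.67 − 0.86 = 0.920.

0.920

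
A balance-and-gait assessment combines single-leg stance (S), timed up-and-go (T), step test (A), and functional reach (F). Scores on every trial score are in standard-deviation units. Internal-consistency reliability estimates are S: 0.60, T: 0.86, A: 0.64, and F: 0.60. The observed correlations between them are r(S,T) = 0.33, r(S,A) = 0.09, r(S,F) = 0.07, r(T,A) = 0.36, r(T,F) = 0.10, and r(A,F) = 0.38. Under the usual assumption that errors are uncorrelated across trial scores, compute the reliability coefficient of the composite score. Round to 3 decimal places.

0.805

Var(S+T+A+F) = 4 + 2·[0.33 + 0.09 + 0.07 + 0.36 + 0.10 + 0.38] = 4 + 2.66 = 6.66.
With uncorrelated errors the cross-covariances are all true-score covariance, so they carry over unchanged; only the diagonal terms shrink to ρᵢσᵢ².
True-score variance = [0.60 + 0.86 + 0.64 + 0.60] + 2.66 = 2.7 + 2.66 = 5.36.
Reliability = 5.36 / 6.66 = 0.805.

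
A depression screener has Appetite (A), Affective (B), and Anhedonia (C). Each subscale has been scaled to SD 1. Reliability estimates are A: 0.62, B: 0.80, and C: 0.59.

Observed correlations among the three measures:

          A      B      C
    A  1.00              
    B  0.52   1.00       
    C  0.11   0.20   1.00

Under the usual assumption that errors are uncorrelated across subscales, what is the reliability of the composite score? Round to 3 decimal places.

0.788

Var(A+B+C) = 3 + 2·[0.52 + 0.11 + 0.20] = 3 + 1.66 = 4.66.
Because errors are independent across components, Cov(Tᵢ,Tⱼ) = Cov(Xᵢ,Xⱼ); the off-diagonal part of the true-score variance is the same as above.
True-score variance = [0.62 + 0.80 + 0.59] + 1.66 = 2.01 + 1.66 = 3.67.
Reliability = 3.67 / 4.66 = 0.788.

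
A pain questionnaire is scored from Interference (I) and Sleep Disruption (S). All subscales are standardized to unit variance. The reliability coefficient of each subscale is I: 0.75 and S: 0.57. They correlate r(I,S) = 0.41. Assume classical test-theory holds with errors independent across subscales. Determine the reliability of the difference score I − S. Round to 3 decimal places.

0.424

Var(I−S) = 1 + 1 − 2·0.41 = 2 − 0.82 = 1.18.
Because errors are independent across components, Cov(Tᵢ,Tⱼ) = Cov(Xᵢ,Xⱼ); the off-diagonal part of the true-score variance is the same as above.
True-score variance = [0.75 + 0.57] − 0.82 = 1.32 − 0.82 = 0.5.
Reliability = 0.5 / 1.18 = 0.424.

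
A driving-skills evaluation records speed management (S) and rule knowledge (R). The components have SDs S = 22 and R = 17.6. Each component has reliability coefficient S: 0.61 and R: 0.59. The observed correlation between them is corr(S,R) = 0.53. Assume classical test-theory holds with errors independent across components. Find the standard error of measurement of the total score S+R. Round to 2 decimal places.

17.77

Var(total) = 793.76 + 410.432 = 1204.19.
True-score variance = 477.998 + 410.432 = 888.43, so reliability = 0.7378.
Error variance = 1204.19 − 888.43 = 315.762; SEM = √315.762 = 17.77.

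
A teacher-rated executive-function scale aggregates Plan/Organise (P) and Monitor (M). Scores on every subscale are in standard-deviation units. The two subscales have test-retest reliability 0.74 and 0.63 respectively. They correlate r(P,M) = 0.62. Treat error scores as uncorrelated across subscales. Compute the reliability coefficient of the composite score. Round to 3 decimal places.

0.806

Var(P+M) = 2 + 2·[0.62] = 2 + 1.24 = 3.24.
Under uncorrelated errors the observed covariances equal the true-score covariances, so only the own-variance terms attenuate.
True-score variance = [0.74 + 0.63] + 1.24 = 1.37 + 1.24 = 2.61.
Reliability = 2.61 / 3.24 = 0.806.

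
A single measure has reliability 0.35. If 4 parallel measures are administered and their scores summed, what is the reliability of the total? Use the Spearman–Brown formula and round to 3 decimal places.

0.683

ρ_k = kρ / (1 + (k−1)ρ) = 4·0.35 / (1 + 3·0.35) = 1.400 / 2.050 = 0.683.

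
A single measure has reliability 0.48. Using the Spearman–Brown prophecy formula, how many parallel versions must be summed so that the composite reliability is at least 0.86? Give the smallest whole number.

7

k ≥ ρ*(1−ρ₁)/(ρ₁(1−ρ*)) = 0.86·0.52 / (0.48·0.14) = 6.655.
Smallest integer k = 7.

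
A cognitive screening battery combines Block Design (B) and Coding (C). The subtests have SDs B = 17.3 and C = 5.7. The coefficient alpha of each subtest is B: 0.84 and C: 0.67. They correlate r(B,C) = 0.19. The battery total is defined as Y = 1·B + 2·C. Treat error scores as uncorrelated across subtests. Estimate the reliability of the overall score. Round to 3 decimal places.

0.820

Var(Y) = 17.3² + 2²·5.7² + 2·[2·17.3·5.7·0.19] = 429.25 + 74.9436 = 504.194.
Because errors are independent across components, Cov(Tᵢ,Tⱼ) = Cov(Xᵢ,Xⱼ); the off-diagonal part of the true-score variance is the same as above.
True-score variance = [17.3²·0.84 + 2²·5.7²·0.67] + 74.9436 = 338.477 + 74.9436 = 413.42.
Reliability = 413.42 / 504.194 = 0.820.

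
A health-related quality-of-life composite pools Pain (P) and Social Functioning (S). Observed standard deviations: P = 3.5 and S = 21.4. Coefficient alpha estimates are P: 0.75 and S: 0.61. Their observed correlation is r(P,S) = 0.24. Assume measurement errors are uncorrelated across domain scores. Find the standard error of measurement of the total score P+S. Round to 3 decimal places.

Var(total) = 470.21 + 35.952 = 506.162.
True-score variance = 288.543 + 35.952 = 324.495, so reliability = 0.6411.
Error variance = 506.162 − 324.495 = 181.667; SEM = √181.667 = 13.478.

13.478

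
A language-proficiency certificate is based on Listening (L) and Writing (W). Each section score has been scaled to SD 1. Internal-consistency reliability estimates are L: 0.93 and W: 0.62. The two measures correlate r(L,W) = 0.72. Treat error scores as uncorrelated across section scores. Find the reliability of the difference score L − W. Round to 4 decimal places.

Var(L−W) = 1 + 1 − 2·0.72 = 2 − 1.44 = 0.56.
Under uncorrelated errors the observed covariances equal the true-score covariances, so only the own-variance terms attenuate.
True-score variance = [0.93 + 0.62] − 1.44 = 1.55 − 1.44 = 0.11.
Reliability = 0.11 / 0.56 = 0.1964.

0.1964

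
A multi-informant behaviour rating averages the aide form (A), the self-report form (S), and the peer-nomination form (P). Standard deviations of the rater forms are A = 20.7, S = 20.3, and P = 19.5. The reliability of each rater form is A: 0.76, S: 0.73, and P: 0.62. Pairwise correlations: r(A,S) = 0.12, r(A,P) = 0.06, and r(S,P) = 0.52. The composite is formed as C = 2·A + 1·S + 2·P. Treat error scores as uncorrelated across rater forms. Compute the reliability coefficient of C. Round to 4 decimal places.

0.7738

Var(C) = 2²·20.7² + 20.3² + 2²·19.5² + 2·[2·20.7·20.3·0.12 + 4·20.7·19.5·0.06 + 2·20.3·19.5·0.52] = 3647.05 + 1218.82 = 4865.87.
With uncorrelated errors the cross-covariances are all true-score covariance, so they carry over unchanged; only the diagonal terms shrink to ρᵢσᵢ².
True-score variance = [2²·20.7²·0.76 + 20.3²·0.73 + 2²·19.5²·0.62] + 1218.82 = 2546.46 + 1218.82 = 3765.28.
Reliability = 3765.28 / 4865.87 = 0.7738.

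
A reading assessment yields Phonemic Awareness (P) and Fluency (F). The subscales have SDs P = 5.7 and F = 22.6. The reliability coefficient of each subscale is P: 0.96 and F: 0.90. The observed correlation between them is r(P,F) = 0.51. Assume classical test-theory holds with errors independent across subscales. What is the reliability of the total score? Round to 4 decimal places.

Var(P+F) = 5.7² + 22.6² + 2·[5.7·22.6·0.51] = 543.25 + 131.396 = 674.646.
With uncorrelated errors the cross-covariances are all true-score covariance, so they carry over unchanged; only the diagonal terms shrink to ρᵢσᵢ².
True-score variance = [5.7²·0.96 + 22.6²·0.90] + 131.396 = 490.874 + 131.396 = 622.271.
Reliability = 622.271 / 674.646 = 0.9224.

0.9224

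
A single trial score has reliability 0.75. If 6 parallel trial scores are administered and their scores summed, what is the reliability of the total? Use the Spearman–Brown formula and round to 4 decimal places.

ρ_k = kρ / (1 + (k−1)ρ) = 6·0.75 / (1 + 5·0.75) = 4.500 / 4.750 = 0.9474.

0.9474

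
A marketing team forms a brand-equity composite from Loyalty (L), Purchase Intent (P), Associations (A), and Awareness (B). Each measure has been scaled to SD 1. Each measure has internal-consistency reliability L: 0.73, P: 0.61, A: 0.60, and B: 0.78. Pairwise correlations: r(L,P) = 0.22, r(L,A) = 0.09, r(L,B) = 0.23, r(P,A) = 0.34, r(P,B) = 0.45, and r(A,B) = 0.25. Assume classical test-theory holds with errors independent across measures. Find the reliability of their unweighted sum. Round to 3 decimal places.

Var(L+P+A+B) = 4 + 2·[0.22 + 0.09 + 0.23 + 0.34 + 0.45 + 0.25] = 4 + 3.16 = 7.16.
Under uncorrelated errors the observed covariances equal the true-score covariances, so only the own-variance terms attenuate.
True-score variance = [0.73 + 0.61 + 0.60 + 0.78] + 3.16 = 2.72 + 3.16 = 5.88.
Reliability = 5.88 / 7.16 = 0.821.

0.821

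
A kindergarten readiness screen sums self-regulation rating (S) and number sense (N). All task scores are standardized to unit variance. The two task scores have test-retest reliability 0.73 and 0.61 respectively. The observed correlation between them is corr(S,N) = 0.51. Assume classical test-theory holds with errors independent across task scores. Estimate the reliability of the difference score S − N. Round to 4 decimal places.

0.3265

Var(S−N) = 1 + 1 − 2·0.51 = 2 − 1.02 = 0.98.
Because errors are independent across components, Cov(Tᵢ,Tⱼ) = Cov(Xᵢ,Xⱼ); the off-diagonal part of the true-score variance is the same as above.
True-score variance = [0.73 + 0.61] − 1.02 = 1.34 − 1.02 = 0.32.
Reliability = 0.32 / 0.98 = 0.3265.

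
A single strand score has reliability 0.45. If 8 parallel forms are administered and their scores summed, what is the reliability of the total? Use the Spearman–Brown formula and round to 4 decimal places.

ρ_k = kρ / (1 + (k−1)ρ) = 8·0.45 / (1 + 7·0.45) = 3.600 / 4.150 = 0.8675.

0.8675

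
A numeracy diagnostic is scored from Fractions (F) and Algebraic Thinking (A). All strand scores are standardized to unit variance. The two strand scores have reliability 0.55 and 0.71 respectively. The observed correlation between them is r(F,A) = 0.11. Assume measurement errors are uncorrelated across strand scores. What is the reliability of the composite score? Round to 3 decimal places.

Var(F+A) = 2 + 2·[0.11] = 2 + 0.22 = 2.22.
With uncorrelated errors the cross-covariances are all true-score covariance, so they carry over unchanged; only the diagonal terms shrink to ρᵢσᵢ².
True-score variance = [0.55 + 0.71] + 0.22 = 1.26 + 0.22 = 1.48.
Reliability = 1.48 / 2.22 = 0.667.

0.667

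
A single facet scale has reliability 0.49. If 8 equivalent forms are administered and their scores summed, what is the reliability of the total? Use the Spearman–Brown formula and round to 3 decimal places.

ρ_k = kρ / (1 + (k−1)ρ) = 8·0.49 / (1 + 7·0.49) = 3.920 / 4.430 = 0.885.

0.885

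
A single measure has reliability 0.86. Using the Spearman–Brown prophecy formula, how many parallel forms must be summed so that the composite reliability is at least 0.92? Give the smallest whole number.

2

k ≥ ρ*(1−ρ₁)/(ρ₁(1−ρ*)) = 0.92·0.14 / (0.86·0.08) = 1.872.
Smallest integer k = 2.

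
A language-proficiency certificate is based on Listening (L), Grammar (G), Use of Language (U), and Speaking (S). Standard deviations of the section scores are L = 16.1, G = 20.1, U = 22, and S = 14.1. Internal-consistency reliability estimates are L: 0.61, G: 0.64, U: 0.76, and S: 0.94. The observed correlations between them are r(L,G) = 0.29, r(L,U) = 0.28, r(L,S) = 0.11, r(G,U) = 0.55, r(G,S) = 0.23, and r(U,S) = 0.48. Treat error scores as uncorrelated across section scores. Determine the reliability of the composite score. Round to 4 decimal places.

Var(L+G+U+S) = 16.1² + 20.1² + 22² + 14.1² + 2·[16.1·20.1·0.29 + 16.1·22·0.28 + 16.1·14.1·0.11 + 20.1·22·0.55 + 20.1·14.1·0.23 + 22·14.1·0.48] = 1346.03 + 1350.57 = 2696.6.
Under uncorrelated errors the observed covariances equal the true-score covariances, so only the own-variance terms attenuate.
True-score variance = [16.1²·0.61 + 20.1²·0.64 + 22²·0.76 + 14.1²·0.94] + 1350.57 = 971.406 + 1350.57 = 2321.97.
Reliability = 2321.97 / 2696.6 = 0.8611.

0.8611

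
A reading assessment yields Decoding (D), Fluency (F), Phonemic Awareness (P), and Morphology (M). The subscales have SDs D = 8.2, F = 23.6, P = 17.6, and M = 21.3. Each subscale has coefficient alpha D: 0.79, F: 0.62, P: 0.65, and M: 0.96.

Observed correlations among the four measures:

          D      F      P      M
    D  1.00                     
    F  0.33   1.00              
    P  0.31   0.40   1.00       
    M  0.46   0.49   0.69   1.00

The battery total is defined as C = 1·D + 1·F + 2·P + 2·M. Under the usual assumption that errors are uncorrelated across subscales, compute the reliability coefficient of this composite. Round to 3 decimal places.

0.909

Var(C) = 8.2² + 23.6² + 2²·17.6² + 2²·21.3² + 2·[8.2·23.6·0.33 + 2·8.2·17.6·0.31 + 2·8.2·21.3·0.46 + 2·23.6·17.6·0.40 + 2·23.6·21.3·0.49 + 4·17.6·21.3·0.69] = 3678 + 4347.22 = 8025.22.
Because errors are independent across components, Cov(Tᵢ,Tⱼ) = Cov(Xᵢ,Xⱼ); the off-diagonal part of the true-score variance is the same as above.
True-score variance = [8.2²·0.79 + 23.6²·0.62 + 2²·17.6²·0.65 + 2²·21.3²·0.96] + 4347.22 = 2945.98 + 4347.22 = 7293.2.
Reliability = 7293.2 / 8025.22 = 0.909.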